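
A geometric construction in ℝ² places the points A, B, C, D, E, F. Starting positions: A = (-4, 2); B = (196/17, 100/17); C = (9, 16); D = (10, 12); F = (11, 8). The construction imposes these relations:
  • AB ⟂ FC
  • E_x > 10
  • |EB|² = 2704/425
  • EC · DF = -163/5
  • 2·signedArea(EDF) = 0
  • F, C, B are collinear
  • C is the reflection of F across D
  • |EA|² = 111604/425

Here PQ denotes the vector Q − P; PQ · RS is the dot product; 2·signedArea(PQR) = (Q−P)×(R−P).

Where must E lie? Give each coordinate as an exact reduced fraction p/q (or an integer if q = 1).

E = (928/85, 708/85)

1. E_x = 928/85  [2·signedArea(EDF) = 0 ∩ EC · DF = -163/5]
2. E_y = 708/85  [2·signedArea(EDF) = 0 ∩ EC · DF = -163/5]
   → E = (928/85, 708/85)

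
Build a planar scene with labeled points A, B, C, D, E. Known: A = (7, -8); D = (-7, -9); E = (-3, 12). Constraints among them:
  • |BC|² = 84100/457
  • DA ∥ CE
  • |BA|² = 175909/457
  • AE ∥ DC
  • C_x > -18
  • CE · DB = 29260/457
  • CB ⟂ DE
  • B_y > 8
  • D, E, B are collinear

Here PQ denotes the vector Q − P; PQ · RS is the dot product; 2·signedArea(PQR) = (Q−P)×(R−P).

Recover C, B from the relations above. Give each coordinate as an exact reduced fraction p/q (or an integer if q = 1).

B = (-1679/457, 3867/457)
C = (-17, 11)

1. C_x = -17  [DA ∥ CE ∩ AE ∥ DC]
2. C_y = 11  [DA ∥ CE ∩ AE ∥ DC]
   → C = (-17, 11)
3. B_x = -1679/457  [D, E, B are collinear ∩ CB ⟂ DE]
4. B_y = 3867/457  [D, E, B are collinear ∩ CB ⟂ DE]
   → B = (-1679/457, 3867/457)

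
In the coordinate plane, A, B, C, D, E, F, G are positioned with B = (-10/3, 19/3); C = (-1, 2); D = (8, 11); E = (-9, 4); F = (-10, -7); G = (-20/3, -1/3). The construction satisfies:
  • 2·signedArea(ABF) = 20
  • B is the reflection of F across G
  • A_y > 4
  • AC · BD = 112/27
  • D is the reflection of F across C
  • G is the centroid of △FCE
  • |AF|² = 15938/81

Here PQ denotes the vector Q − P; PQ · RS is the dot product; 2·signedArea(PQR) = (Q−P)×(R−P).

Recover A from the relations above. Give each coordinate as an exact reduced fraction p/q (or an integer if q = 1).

1. A_x = -23/9  [2·signedArea(ABF) = 20 ∩ AC · BD = 112/27]
2. A_y = 44/9  [2·signedArea(ABF) = 20 ∩ AC · BD = 112/27]
   → A = (-23/9, 44/9)

A = (-23/9, 44/9)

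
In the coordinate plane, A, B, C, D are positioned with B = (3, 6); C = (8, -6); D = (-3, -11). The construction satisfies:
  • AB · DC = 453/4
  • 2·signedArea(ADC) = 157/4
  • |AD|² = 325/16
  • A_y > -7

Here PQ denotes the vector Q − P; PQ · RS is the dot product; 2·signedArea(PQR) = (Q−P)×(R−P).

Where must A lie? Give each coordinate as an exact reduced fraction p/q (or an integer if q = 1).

1. A_x = -3/2  [2·signedArea(ADC) = 157/4 ∩ AB · DC = 453/4]
2. A_y = -27/4  [2·signedArea(ADC) = 157/4 ∩ AB · DC = 453/4]
   → A = (-3/2, -27/4)

A = (-3/2, -27/4)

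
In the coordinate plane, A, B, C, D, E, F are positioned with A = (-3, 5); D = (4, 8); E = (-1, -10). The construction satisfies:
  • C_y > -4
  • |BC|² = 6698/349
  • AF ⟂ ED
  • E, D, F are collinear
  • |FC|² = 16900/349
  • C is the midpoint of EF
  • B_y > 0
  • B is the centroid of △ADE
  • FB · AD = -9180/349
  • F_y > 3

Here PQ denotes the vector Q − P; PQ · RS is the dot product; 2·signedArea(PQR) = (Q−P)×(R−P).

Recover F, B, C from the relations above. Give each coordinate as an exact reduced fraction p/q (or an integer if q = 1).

1. F_x = 951/349  [E, D, F are collinear ∩ AF ⟂ ED]
2. F_y = 1190/349  [E, D, F are collinear ∩ AF ⟂ ED]
   → F = (951/349, 1190/349)
3. B_x = 0  [B is the centroid of △ADE]
4. B_y = 1  [B is the centroid of △ADE]
   → B = (0, 1)
5. C_x = 301/349  [C is the midpoint of EF]
6. C_y = -1150/349  [C is the midpoint of EF]
   → C = (301/349, -1150/349)

B = (0, 1)
C = (301/349, -1150/349)
F = (951/349, 1190/349)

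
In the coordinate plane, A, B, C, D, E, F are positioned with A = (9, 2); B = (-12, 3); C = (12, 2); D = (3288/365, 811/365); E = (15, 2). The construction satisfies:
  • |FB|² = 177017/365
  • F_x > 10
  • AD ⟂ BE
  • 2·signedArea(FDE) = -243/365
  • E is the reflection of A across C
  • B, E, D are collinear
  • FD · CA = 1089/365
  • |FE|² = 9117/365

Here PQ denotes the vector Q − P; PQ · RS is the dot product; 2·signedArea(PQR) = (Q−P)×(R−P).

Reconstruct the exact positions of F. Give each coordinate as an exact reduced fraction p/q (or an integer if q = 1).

1. F_x = 3651/365  [2·signedArea(FDE) = -243/365 ∩ FD · CA = 1089/365]
2. F_y = 757/365  [2·signedArea(FDE) = -243/365 ∩ FD · CA = 1089/365]
   → F = (3651/365, 757/365)

F = (3651/365, 757/365)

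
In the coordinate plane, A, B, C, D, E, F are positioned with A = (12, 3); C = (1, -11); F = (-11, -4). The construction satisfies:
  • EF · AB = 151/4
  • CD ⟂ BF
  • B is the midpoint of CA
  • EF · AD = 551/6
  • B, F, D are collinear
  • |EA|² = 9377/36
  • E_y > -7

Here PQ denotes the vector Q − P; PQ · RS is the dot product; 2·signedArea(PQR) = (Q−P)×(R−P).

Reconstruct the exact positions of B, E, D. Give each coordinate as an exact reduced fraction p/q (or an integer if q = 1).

B = (13/2, -4)
D = (1, -4)
E = (-7/6, -19/3)

1. B_x = 13/2  [B is the midpoint of CA]
2. B_y = -4  [B is the midpoint of CA]
   → B = (13/2, -4)
3. E_x = -7/6  [line 11/2·x + 7·y + 203/4 = 0 ∩ |EA|² = 9377/36]
4. E_y = -19/3  [line 11/2·x + 7·y + 203/4 = 0 ∩ |EA|² = 9377/36]
   → E = (-7/6, -19/3)
5. D_x = 1  [B, F, D are collinear ∩ CD ⟂ BF]
6. D_y = -4  [B, F, D are collinear ∩ CD ⟂ BF]
   → D = (1, -4)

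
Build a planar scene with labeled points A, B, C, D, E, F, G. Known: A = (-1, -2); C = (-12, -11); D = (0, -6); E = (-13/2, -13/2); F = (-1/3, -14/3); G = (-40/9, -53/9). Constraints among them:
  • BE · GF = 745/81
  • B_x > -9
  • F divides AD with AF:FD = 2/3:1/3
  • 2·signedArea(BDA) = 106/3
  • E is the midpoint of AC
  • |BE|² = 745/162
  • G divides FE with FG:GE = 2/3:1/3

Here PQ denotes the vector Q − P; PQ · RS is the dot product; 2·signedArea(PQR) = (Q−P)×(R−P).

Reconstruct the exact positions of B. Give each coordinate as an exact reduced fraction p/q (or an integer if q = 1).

1. B_x = -77/9  [2·signedArea(BDA) = 106/3 ∩ BE · GF = 745/81]
2. B_y = -64/9  [2·signedArea(BDA) = 106/3 ∩ BE · GF = 745/81]
   → B = (-77/9, -64/9)

B = (-77/9, -64/9)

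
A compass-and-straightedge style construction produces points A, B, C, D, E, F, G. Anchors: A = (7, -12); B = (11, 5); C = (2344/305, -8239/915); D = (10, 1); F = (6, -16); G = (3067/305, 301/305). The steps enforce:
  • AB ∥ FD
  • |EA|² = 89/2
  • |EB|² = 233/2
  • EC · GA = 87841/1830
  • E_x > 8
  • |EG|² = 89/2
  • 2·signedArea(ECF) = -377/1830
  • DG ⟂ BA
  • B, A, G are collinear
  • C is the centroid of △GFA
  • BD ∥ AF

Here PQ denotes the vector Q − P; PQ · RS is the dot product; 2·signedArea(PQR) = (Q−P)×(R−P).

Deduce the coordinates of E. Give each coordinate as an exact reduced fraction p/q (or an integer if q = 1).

1. E_x = 17/2  [2·signedArea(ECF) = -377/1830 ∩ EC · GA = 87841/1830]
2. E_y = -11/2  [2·signedArea(ECF) = -377/1830 ∩ EC · GA = 87841/1830]
   → E = (17/2, -11/2)

E = (17/2, -11/2)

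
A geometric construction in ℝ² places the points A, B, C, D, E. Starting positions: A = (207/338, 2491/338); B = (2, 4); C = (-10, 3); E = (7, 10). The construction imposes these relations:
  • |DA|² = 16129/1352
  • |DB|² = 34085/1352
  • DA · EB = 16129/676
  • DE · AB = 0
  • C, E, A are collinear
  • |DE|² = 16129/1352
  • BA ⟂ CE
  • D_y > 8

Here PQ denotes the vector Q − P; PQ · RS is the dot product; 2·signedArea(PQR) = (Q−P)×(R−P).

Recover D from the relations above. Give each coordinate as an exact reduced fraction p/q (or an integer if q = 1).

D = (2573/676, 5871/676)

1. D_x = 2573/676  [DE · AB = 0 ∩ DA · EB = 16129/676]
2. D_y = 5871/676  [DE · AB = 0 ∩ DA · EB = 16129/676]
   → D = (2573/676, 5871/676)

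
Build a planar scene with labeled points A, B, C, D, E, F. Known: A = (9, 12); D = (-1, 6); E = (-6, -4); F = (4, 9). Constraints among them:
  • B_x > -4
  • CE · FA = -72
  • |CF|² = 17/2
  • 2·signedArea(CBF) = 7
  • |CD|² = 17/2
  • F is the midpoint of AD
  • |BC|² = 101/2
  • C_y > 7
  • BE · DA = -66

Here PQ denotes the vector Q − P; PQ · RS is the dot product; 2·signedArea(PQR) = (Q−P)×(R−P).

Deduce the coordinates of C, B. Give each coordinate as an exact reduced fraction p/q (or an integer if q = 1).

1. C_x = 3/2  [line -5·x + -3·y + 30 = 0 ∩ |CF|² = 17/2]
2. C_y = 15/2  [line -5·x + -3·y + 30 = 0 ∩ |CF|² = 17/2]
   → C = (3/2, 15/2)
3. B_x = -3  [2·signedArea(CBF) = 7 ∩ BE · DA = -66]
4. B_y = 2  [2·signedArea(CBF) = 7 ∩ BE · DA = -66]
   → B = (-3, 2)

B = (-3, 2)
C = (3/2, 15/2)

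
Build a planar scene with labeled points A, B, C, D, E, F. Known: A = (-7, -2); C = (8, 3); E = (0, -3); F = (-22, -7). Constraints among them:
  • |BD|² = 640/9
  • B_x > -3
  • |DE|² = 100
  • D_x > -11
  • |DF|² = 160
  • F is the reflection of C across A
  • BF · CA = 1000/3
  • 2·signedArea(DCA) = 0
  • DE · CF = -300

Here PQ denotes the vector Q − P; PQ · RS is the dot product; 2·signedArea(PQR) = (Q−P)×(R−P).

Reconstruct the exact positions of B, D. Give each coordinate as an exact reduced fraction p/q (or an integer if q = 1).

B = (-2, -1/3)
D = (-10, -3)

1. D_x = -10  [2·signedArea(DCA) = 0 ∩ DE · CF = -300]
2. D_y = -3  [2·signedArea(DCA) = 0 ∩ DE · CF = -300]
   → D = (-10, -3)
3. B_x = -2  [line 15·x + 5·y + 95/3 = 0 ∩ |BD|² = 640/9]
4. B_y = -1/3  [line 15·x + 5·y + 95/3 = 0 ∩ |BD|² = 640/9]
   → B = (-2, -1/3)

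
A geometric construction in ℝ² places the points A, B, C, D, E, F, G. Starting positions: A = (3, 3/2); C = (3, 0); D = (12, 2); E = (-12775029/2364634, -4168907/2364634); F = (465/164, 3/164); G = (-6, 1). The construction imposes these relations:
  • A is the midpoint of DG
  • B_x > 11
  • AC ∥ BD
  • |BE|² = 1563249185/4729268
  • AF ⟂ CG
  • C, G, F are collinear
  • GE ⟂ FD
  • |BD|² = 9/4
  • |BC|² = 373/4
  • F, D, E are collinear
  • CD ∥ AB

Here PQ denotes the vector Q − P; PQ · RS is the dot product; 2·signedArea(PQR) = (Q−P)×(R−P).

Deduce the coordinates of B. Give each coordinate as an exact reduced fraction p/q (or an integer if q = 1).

B = (12, 7/2)

1. B_x = 12  [AC ∥ BD ∩ CD ∥ AB]
2. B_y = 7/2  [AC ∥ BD ∩ CD ∥ AB]
   → B = (12, 7/2)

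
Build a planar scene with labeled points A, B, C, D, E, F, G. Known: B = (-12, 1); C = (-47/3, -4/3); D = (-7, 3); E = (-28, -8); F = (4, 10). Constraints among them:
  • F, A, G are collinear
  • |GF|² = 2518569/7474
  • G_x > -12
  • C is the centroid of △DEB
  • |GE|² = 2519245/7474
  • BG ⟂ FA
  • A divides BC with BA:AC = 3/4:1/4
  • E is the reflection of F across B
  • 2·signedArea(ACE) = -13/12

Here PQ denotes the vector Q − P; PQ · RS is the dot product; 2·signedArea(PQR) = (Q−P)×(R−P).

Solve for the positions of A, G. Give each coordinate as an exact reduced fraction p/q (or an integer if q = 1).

A = (-59/4, -3/4)
G = (-89129/7474, 6499/7474)

1. A_x = -59/4  [A divides BC with BA:AC = 3/4:1/4]
2. A_y = -3/4  [A divides BC with BA:AC = 3/4:1/4]
   → A = (-59/4, -3/4)
3. G_x = -89129/7474  [F, A, G are collinear ∩ BG ⟂ FA]
4. G_y = 6499/7474  [F, A, G are collinear ∩ BG ⟂ FA]
   → G = (-89129/7474, 6499/7474)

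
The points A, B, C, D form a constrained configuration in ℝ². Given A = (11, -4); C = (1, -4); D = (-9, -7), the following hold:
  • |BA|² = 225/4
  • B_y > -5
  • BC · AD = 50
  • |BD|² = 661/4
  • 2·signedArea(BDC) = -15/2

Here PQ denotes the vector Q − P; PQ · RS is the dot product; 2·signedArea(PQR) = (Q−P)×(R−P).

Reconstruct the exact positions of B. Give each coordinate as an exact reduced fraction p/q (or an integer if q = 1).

1. B_x = 7/2  [2·signedArea(BDC) = -15/2 ∩ BC · AD = 50]
2. B_y = -4  [2·signedArea(BDC) = -15/2 ∩ BC · AD = 50]
   → B = (7/2, -4)

B = (7/2, -4)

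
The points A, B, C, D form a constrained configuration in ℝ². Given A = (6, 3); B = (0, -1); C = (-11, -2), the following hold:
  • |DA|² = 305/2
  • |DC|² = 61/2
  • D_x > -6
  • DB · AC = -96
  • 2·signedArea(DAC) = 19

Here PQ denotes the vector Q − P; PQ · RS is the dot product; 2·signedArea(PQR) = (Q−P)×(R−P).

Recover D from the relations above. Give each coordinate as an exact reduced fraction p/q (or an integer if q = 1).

D = (-11/2, -3/2)

1. D_x = -11/2  [2·signedArea(DAC) = 19 ∩ DB · AC = -96]
2. D_y = -3/2  [2·signedArea(DAC) = 19 ∩ DB · AC = -96]
   → D = (-11/2, -3/2)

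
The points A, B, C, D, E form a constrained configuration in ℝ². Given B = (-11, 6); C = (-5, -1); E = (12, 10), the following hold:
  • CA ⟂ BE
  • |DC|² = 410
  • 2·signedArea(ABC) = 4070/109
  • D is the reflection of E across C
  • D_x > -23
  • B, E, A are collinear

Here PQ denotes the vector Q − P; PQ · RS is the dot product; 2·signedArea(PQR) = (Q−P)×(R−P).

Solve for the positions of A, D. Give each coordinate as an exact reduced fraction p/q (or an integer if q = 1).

A = (-693/109, 742/109)
D = (-22, -12)

1. A_x = -693/109  [B, E, A are collinear ∩ CA ⟂ BE]
2. A_y = 742/109  [B, E, A are collinear ∩ CA ⟂ BE]
   → A = (-693/109, 742/109)
3. D_x = -22  [D is the reflection of E across C]
4. D_y = -12  [D is the reflection of E across C]
   → D = (-22, -12)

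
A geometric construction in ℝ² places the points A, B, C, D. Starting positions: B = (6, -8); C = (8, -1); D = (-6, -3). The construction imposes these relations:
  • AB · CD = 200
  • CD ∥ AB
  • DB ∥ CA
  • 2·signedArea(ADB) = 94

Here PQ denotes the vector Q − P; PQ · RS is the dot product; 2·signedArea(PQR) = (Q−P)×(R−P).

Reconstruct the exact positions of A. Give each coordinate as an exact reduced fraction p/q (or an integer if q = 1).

1. A_x = 20  [CD ∥ AB ∩ DB ∥ CA]
2. A_y = -6  [CD ∥ AB ∩ DB ∥ CA]
   → A = (20, -6)

A = (20, -6)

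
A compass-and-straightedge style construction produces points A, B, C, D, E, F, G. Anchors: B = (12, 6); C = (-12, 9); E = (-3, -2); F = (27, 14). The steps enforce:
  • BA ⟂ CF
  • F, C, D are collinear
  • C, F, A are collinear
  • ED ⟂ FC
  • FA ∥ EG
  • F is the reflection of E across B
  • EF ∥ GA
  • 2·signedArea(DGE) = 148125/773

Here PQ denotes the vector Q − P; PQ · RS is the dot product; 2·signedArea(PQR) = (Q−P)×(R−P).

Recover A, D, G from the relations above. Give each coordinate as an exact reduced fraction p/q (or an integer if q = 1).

A = (17367/1546, 18519/1546)
D = (-3504/773, 7697/773)
G = (-29013/1546, -6217/1546)

1. A_x = 17367/1546  [C, F, A are collinear ∩ BA ⟂ CF]
2. A_y = 18519/1546  [C, F, A are collinear ∩ BA ⟂ CF]
   → A = (17367/1546, 18519/1546)
3. D_x = -3504/773  [F, C, D are collinear ∩ ED ⟂ FC]
4. D_y = 7697/773  [F, C, D are collinear ∩ ED ⟂ FC]
   → D = (-3504/773, 7697/773)
5. G_x = -29013/1546  [EF ∥ GA ∩ FA ∥ EG]
6. G_y = -6217/1546  [EF ∥ GA ∩ FA ∥ EG]
   → G = (-29013/1546, -6217/1546)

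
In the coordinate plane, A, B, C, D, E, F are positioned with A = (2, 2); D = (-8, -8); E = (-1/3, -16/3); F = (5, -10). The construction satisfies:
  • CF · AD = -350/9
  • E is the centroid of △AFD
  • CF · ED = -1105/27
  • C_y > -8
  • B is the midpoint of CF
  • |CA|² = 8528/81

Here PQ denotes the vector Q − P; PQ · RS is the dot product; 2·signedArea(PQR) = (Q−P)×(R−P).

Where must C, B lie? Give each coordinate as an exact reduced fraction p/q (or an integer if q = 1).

1. C_x = -10/9  [CF · AD = -350/9 ∩ CF · ED = -1105/27]
2. C_y = -70/9  [CF · AD = -350/9 ∩ CF · ED = -1105/27]
   → C = (-10/9, -70/9)
3. B_x = 35/18  [B is the midpoint of CF]
4. B_y = -80/9  [B is the midpoint of CF]
   → B = (35/18, -80/9)

B = (35/18, -80/9)
C = (-10/9, -70/9)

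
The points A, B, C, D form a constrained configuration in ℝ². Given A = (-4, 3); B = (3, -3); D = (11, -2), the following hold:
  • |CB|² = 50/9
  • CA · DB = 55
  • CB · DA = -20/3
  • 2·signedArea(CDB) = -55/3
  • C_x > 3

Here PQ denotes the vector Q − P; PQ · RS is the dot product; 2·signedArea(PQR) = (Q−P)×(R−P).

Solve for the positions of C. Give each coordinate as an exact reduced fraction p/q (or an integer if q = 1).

C = (10/3, -2/3)

1. C_x = 10/3  [CB · DA = -20/3 ∩ 2·signedArea(CDB) = -55/3]
2. C_y = -2/3  [CB · DA = -20/3 ∩ 2·signedArea(CDB) = -55/3]
   → C = (10/3, -2/3)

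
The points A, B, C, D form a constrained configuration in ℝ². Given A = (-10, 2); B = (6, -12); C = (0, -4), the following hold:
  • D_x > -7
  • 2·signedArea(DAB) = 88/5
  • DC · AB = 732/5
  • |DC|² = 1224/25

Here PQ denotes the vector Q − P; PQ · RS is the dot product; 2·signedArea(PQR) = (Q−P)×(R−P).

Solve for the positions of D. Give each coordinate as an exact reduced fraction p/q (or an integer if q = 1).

1. D_x = -6  [2·signedArea(DAB) = 88/5 ∩ DC · AB = 732/5]
2. D_y = -2/5  [2·signedArea(DAB) = 88/5 ∩ DC · AB = 732/5]
   → D = (-6, -2/5)

D = (-6, -2/5)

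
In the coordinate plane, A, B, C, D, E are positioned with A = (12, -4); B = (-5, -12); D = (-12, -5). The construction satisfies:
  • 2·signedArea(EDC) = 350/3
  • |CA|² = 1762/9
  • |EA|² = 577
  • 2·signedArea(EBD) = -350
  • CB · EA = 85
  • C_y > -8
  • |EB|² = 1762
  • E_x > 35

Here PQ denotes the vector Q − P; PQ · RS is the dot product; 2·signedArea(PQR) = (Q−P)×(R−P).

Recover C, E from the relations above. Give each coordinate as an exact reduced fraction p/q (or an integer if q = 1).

1. E_x = 36  [line -7·x + -7·y + 231 = 0 ∩ |EA|² = 577]
2. E_y = -3  [line -7·x + -7·y + 231 = 0 ∩ |EA|² = 577]
   → E = (36, -3)
3. C_x = -5/3  [CB · EA = 85 ∩ 2·signedArea(EDC) = 350/3]
4. C_y = -7  [CB · EA = 85 ∩ 2·signedArea(EDC) = 350/3]
   → C = (-5/3, -7)

C = (-5/3, -7)
E = (36, -3)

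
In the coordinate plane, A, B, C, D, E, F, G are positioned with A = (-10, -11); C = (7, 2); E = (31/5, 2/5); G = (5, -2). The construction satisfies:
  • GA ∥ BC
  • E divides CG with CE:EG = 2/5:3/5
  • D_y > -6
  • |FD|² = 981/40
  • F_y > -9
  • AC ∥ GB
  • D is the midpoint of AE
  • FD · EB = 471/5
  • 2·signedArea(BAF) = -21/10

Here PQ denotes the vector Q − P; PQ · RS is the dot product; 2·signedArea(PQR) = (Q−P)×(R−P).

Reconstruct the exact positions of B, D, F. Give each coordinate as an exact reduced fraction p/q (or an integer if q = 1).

B = (22, 11)
D = (-19/10, -53/10)
F = (-119/20, -163/20)

1. B_x = 22  [GA ∥ BC ∩ AC ∥ GB]
2. B_y = 11  [GA ∥ BC ∩ AC ∥ GB]
   → B = (22, 11)
3. D_x = -19/10  [D is the midpoint of AE]
4. D_y = -53/10  [D is the midpoint of AE]
   → D = (-19/10, -53/10)
5. F_x = -119/20  [FD · EB = 471/5 ∩ 2·signedArea(BAF) = -21/10]
6. F_y = -163/20  [FD · EB = 471/5 ∩ 2·signedArea(BAF) = -21/10]
   → F = (-119/20, -163/20)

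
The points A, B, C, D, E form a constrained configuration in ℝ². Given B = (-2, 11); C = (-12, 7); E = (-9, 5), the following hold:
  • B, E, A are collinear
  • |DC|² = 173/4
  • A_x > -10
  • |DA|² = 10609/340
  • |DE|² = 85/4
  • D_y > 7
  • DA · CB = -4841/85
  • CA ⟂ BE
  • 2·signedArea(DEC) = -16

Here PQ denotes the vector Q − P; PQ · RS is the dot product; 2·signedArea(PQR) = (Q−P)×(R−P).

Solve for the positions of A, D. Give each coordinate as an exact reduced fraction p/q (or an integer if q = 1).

A = (-828/85, 371/85)
D = (-11/2, 8)

1. A_x = -828/85  [B, E, A are collinear ∩ CA ⟂ BE]
2. A_y = 371/85  [B, E, A are collinear ∩ CA ⟂ BE]
   → A = (-828/85, 371/85)
3. D_x = -11/2  [DA · CB = -4841/85 ∩ 2·signedArea(DEC) = -16]
4. D_y = 8  [DA · CB = -4841/85 ∩ 2·signedArea(DEC) = -16]
   → D = (-11/2, 8)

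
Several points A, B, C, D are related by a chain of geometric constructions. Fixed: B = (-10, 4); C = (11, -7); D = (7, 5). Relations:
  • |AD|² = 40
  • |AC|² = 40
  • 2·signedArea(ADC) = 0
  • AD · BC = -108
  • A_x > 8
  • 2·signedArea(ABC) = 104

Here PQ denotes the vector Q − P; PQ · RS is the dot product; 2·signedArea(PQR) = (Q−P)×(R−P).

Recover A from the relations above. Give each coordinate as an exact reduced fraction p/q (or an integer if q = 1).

A = (9, -1)

1. A_x = 9  [2·signedArea(ADC) = 0 ∩ AD · BC = -108]
2. A_y = -1  [2·signedArea(ADC) = 0 ∩ AD · BC = -108]
   → A = (9, -1)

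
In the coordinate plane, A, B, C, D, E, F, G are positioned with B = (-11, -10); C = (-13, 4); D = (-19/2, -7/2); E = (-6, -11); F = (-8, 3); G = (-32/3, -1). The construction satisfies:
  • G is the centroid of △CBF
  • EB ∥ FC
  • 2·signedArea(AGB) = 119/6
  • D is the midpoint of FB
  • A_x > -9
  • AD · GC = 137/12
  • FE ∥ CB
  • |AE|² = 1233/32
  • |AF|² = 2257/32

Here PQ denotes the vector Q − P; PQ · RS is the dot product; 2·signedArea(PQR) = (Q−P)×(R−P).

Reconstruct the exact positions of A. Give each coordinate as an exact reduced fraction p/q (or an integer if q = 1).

1. A_x = -69/8  [AD · GC = 137/12 ∩ 2·signedArea(AGB) = 119/6]
2. A_y = -43/8  [AD · GC = 137/12 ∩ 2·signedArea(AGB) = 119/6]
   → A = (-69/8, -43/8)

A = (-69/8, -43/8)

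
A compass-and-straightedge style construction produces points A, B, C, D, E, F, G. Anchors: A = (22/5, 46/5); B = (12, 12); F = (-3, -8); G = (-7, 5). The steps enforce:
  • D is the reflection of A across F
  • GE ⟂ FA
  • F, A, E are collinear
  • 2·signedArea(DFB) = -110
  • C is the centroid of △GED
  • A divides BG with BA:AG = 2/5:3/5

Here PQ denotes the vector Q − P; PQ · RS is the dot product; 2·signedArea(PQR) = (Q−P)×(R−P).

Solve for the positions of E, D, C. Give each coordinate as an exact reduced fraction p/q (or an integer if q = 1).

C = (-142916/26295, -163753/26295)
D = (-52/5, -126/5)
E = (1919/1753, 2660/1753)

1. E_x = 1919/1753  [F, A, E are collinear ∩ GE ⟂ FA]
2. E_y = 2660/1753  [F, A, E are collinear ∩ GE ⟂ FA]
   → E = (1919/1753, 2660/1753)
3. D_x = -52/5  [D is the reflection of A across F]
4. D_y = -126/5  [D is the reflection of A across F]
   → D = (-52/5, -126/5)
5. C_x = -142916/26295  [C is the centroid of △GED]
6. C_y = -163753/26295  [C is the centroid of △GED]
   → C = (-142916/26295, -163753/26295)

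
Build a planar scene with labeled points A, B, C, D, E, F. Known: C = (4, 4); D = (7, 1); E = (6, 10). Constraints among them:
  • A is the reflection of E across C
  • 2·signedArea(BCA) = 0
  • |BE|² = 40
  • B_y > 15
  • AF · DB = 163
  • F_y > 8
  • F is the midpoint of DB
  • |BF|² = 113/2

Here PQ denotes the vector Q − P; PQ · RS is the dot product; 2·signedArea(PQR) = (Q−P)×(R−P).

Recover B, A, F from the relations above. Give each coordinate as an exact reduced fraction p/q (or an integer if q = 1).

1. A_x = 2  [A is the reflection of E across C]
2. A_y = -2  [A is the reflection of E across C]
   → A = (2, -2)
3. B_x = 8  [line 6·x + -2·y + -16 = 0 ∩ |BE|² = 40]
4. B_y = 16  [line 6·x + -2·y + -16 = 0 ∩ |BE|² = 40]
   → B = (8, 16)
5. F_x = 15/2  [F is the midpoint of DB]
6. F_y = 17/2  [F is the midpoint of DB]
   → F = (15/2, 17/2)

A = (2, -2)
B = (8, 16)
F = (15/2, 17/2)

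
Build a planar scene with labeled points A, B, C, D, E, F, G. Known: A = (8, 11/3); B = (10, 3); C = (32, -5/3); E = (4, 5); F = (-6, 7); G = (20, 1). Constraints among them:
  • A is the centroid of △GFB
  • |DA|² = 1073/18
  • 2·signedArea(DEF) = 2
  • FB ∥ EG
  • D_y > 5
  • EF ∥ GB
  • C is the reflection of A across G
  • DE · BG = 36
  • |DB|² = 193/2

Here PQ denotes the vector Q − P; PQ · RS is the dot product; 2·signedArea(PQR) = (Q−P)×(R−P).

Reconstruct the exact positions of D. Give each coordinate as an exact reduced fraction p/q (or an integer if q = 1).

D = (1/2, 11/2)

1. D_x = 1/2  [2·signedArea(DEF) = 2 ∩ DE · BG = 36]
2. D_y = 11/2  [2·signedArea(DEF) = 2 ∩ DE · BG = 36]
   → D = (1/2, 11/2)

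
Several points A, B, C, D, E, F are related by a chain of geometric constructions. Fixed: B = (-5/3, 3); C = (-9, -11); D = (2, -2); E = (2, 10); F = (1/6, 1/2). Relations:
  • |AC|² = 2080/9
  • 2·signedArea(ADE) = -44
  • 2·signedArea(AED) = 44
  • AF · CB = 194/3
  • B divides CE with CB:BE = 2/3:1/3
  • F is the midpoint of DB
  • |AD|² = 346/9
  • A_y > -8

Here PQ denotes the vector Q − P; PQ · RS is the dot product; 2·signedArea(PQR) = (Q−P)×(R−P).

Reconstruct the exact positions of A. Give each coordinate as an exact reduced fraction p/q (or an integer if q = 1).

A = (17/3, -7)

1. A_x = 17/3  [2·signedArea(AED) = 44 ∩ AF · CB = 194/3]
2. A_y = -7  [2·signedArea(AED) = 44 ∩ AF · CB = 194/3]
   → A = (17/3, -7)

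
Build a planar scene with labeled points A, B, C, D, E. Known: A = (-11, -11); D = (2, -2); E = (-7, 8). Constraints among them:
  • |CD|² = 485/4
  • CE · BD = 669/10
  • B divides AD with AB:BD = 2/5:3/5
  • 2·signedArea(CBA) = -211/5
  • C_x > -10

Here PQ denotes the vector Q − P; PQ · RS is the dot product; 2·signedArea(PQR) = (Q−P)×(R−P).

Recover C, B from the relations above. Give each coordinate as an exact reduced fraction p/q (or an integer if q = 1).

B = (-29/5, -37/5)
C = (-9, -3/2)

1. B_x = -29/5  [B divides AD with AB:BD = 2/5:3/5]
2. B_y = -37/5  [B divides AD with AB:BD = 2/5:3/5]
   → B = (-29/5, -37/5)
3. C_x = -9  [2·signedArea(CBA) = -211/5 ∩ CE · BD = 669/10]
4. C_y = -3/2  [2·signedArea(CBA) = -211/5 ∩ CE · BD = 669/10]
   → C = (-9, -3/2)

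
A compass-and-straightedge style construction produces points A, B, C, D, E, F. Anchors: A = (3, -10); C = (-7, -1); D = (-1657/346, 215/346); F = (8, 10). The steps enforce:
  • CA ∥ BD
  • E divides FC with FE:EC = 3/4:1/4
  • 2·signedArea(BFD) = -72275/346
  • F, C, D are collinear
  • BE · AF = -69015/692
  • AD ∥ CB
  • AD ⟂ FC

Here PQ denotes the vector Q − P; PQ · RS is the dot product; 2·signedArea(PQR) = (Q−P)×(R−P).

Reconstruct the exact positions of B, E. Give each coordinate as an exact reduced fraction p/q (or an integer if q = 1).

B = (-5117/346, 3329/346)
E = (-13/4, 7/4)

1. B_x = -5117/346  [CA ∥ BD ∩ AD ∥ CB]
2. B_y = 3329/346  [CA ∥ BD ∩ AD ∥ CB]
   → B = (-5117/346, 3329/346)
3. E_x = -13/4  [E divides FC with FE:EC = 3/4:1/4]
4. E_y = 7/4  [E divides FC with FE:EC = 3/4:1/4]
   → E = (-13/4, 7/4)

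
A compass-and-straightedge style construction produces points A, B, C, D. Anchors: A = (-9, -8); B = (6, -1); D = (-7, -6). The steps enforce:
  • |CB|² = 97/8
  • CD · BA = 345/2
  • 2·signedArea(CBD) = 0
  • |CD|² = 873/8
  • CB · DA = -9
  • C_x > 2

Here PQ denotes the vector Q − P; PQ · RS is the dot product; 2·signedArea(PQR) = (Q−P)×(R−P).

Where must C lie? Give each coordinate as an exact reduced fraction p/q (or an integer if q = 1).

1. C_x = 11/4  [2·signedArea(CBD) = 0 ∩ CB · DA = -9]
2. C_y = -9/4  [2·signedArea(CBD) = 0 ∩ CB · DA = -9]
   → C = (11/4, -9/4)

C = (11/4, -9/4)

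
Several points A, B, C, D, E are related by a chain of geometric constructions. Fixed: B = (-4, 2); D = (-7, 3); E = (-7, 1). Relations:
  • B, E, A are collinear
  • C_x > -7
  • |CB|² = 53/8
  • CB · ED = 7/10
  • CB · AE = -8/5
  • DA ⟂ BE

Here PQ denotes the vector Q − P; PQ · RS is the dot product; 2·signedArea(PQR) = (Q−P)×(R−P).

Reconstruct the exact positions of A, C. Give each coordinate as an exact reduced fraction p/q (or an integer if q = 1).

1. A_x = -32/5  [B, E, A are collinear ∩ DA ⟂ BE]
2. A_y = 6/5  [B, E, A are collinear ∩ DA ⟂ BE]
   → A = (-32/5, 6/5)
3. C_x = -131/20  [CB · ED = 7/10 ∩ CB · AE = -8/5]
4. C_y = 33/20  [CB · ED = 7/10 ∩ CB · AE = -8/5]
   → C = (-131/20, 33/20)

A = (-32/5, 6/5)
C = (-131/20, 33/20)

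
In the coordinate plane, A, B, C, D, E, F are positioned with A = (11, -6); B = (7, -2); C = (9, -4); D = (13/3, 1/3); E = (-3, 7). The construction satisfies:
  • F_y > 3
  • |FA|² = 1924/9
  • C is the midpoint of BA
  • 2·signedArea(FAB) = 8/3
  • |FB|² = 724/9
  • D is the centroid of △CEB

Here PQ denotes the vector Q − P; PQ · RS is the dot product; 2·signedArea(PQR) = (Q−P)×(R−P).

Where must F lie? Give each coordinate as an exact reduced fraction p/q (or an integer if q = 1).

1. F_x = 1/3  [line -4·x + -4·y + 52/3 = 0 ∩ |FB|² = 724/9]
2. F_y = 4  [line -4·x + -4·y + 52/3 = 0 ∩ |FB|² = 724/9]
   → F = (1/3, 4)

F = (1/3, 4)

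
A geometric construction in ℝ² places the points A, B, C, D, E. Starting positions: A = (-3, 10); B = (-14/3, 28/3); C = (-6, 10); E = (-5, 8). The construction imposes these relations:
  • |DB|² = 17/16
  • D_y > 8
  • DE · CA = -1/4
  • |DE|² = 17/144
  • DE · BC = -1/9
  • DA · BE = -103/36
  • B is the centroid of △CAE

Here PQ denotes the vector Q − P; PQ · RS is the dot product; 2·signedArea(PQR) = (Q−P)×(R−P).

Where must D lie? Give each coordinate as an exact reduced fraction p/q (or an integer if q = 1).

D = (-59/12, 25/3)

1. D_x = -59/12  [DA · BE = -103/36 ∩ DE · CA = -1/4]
2. D_y = 25/3  [DA · BE = -103/36 ∩ DE · CA = -1/4]
   → D = (-59/12, 25/3)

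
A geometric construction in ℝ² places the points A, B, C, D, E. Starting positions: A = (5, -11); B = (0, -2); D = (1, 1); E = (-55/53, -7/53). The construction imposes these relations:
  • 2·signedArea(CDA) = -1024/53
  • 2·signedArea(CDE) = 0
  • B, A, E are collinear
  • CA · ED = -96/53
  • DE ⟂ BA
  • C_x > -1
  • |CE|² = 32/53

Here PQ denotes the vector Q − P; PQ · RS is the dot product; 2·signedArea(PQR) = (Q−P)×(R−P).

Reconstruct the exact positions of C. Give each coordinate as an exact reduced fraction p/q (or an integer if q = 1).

C = (-19/53, 13/53)

1. C_x = -19/53  [2·signedArea(CDE) = 0 ∩ CA · ED = -96/53]
2. C_y = 13/53  [2·signedArea(CDE) = 0 ∩ CA · ED = -96/53]
   → C = (-19/53, 13/53)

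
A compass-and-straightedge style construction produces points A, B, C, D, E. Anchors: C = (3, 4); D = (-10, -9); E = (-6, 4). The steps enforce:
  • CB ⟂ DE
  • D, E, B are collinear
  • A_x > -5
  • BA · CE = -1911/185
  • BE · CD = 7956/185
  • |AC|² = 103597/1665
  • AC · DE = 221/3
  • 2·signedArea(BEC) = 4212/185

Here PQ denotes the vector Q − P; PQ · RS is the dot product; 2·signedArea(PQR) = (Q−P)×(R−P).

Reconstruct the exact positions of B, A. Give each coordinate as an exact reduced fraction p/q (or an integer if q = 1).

1. B_x = -966/185  [D, E, B are collinear ∩ CB ⟂ DE]
2. B_y = 1208/185  [D, E, B are collinear ∩ CB ⟂ DE]
   → B = (-966/185, 1208/185)
3. A_x = -2261/555  [AC · DE = 221/3 ∩ BA · CE = -1911/185]
4. A_y = 283/555  [AC · DE = 221/3 ∩ BA · CE = -1911/185]
   → A = (-2261/555, 283/555)

A = (-2261/555, 283/555)
B = (-966/185, 1208/185)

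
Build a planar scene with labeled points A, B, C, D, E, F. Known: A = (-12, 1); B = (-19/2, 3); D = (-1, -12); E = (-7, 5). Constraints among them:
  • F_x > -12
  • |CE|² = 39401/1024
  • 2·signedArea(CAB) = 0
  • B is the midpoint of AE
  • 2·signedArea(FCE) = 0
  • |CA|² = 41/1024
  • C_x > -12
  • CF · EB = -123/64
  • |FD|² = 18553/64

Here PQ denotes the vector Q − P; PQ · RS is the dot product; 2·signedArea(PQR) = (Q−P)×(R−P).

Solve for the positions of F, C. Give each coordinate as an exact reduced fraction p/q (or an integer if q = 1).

C = (-379/32, 9/8)
F = (-91/8, 3/2)

1. C_x = -379/32  [line -2·x + 5/2·y + -53/2 = 0 ∩ |CA|² = 41/1024]
2. C_y = 9/8  [line -2·x + 5/2·y + -53/2 = 0 ∩ |CA|² = 41/1024]
   → C = (-379/32, 9/8)
3. F_x = -91/8  [2·signedArea(FCE) = 0 ∩ CF · EB = -123/64]
4. F_y = 3/2  [2·signedArea(FCE) = 0 ∩ CF · EB = -123/64]
   → F = (-91/8, 3/2)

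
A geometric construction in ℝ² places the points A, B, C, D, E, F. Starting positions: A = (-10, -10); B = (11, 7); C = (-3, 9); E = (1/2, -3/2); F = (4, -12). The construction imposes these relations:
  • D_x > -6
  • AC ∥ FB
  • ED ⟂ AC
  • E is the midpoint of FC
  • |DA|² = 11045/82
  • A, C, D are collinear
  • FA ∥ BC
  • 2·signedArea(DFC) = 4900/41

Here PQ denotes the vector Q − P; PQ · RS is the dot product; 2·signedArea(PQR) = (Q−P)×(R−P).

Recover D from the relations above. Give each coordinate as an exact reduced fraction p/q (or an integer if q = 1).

1. D_x = -491/82  [A, C, D are collinear ∩ ED ⟂ AC]
2. D_y = 73/82  [A, C, D are collinear ∩ ED ⟂ AC]
   → D = (-491/82, 73/82)

D = (-491/82, 73/82)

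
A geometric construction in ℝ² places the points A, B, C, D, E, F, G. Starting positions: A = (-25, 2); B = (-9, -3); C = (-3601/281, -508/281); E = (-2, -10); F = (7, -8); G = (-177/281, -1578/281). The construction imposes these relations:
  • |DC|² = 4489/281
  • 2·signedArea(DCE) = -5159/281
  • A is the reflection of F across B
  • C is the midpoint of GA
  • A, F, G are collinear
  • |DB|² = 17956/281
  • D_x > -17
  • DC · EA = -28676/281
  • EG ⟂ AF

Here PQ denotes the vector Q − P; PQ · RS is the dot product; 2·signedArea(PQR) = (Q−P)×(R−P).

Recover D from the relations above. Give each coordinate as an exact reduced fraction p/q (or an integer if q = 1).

1. D_x = -4673/281  [2·signedArea(DCE) = -5159/281 ∩ DC · EA = -28676/281]
2. D_y = -173/281  [2·signedArea(DCE) = -5159/281 ∩ DC · EA = -28676/281]
   → D = (-4673/281, -173/281)

D = (-4673/281, -173/281)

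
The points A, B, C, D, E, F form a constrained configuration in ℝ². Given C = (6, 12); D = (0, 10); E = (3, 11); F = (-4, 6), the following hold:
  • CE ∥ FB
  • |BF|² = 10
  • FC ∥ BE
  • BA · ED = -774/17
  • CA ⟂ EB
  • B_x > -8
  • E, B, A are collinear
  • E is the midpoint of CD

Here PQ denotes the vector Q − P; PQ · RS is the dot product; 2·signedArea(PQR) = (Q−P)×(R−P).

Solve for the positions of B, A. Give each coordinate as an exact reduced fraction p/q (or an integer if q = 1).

1. B_x = -7  [FC ∥ BE ∩ CE ∥ FB]
2. B_y = 5  [FC ∥ BE ∩ CE ∥ FB]
   → B = (-7, 5)
3. A_x = 96/17  [E, B, A are collinear ∩ CA ⟂ EB]
4. A_y = 214/17  [E, B, A are collinear ∩ CA ⟂ EB]
   → A = (96/17, 214/17)

A = (96/17, 214/17)
B = (-7, 5)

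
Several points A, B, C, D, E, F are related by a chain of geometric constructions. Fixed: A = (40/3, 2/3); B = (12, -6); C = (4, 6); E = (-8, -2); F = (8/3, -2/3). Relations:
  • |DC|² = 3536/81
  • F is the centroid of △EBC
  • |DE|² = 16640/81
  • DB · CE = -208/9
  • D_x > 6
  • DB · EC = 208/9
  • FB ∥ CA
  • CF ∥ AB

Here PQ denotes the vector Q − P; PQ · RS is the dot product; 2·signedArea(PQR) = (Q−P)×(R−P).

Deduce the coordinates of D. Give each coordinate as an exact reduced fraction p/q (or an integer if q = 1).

D = (56/9, -2/9)

1. D_x = 56/9  [line 12·x + 8·y + -656/9 = 0 ∩ |DC|² = 3536/81]
2. D_y = -2/9  [line 12·x + 8·y + -656/9 = 0 ∩ |DC|² = 3536/81]
   → D = (56/9, -2/9)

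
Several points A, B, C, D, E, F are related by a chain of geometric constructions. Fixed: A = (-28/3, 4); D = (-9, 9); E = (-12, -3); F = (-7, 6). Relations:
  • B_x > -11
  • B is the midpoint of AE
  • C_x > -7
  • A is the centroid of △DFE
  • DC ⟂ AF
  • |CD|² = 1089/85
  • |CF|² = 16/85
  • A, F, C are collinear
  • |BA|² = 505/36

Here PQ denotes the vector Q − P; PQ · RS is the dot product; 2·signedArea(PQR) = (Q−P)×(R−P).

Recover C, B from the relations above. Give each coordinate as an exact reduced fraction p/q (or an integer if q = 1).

1. C_x = -567/85  [A, F, C are collinear ∩ DC ⟂ AF]
2. C_y = 534/85  [A, F, C are collinear ∩ DC ⟂ AF]
   → C = (-567/85, 534/85)
3. B_x = -32/3  [B is the midpoint of AE]
4. B_y = 1/2  [B is the midpoint of AE]
   → B = (-32/3, 1/2)

B = (-32/3, 1/2)
C = (-567/85, 534/85)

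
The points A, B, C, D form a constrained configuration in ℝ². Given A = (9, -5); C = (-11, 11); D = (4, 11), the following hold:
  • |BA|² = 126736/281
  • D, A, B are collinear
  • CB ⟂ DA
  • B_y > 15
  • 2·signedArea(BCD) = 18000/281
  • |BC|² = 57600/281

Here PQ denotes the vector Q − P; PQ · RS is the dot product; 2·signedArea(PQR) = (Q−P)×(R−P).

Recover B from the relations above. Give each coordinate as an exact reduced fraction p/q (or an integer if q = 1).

B = (749/281, 4291/281)

1. B_x = 749/281  [D, A, B are collinear ∩ CB ⟂ DA]
2. B_y = 4291/281  [D, A, B are collinear ∩ CB ⟂ DA]
   → B = (749/281, 4291/281)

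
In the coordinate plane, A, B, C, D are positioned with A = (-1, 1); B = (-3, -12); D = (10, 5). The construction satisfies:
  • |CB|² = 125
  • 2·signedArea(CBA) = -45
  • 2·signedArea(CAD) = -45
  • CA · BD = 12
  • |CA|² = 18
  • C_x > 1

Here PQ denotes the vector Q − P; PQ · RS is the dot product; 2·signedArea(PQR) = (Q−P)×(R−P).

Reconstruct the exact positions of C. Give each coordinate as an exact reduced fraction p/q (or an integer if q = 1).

1. C_x = 2  [CA · BD = 12 ∩ 2·signedArea(CBA) = -45]
2. C_y = -2  [CA · BD = 12 ∩ 2·signedArea(CBA) = -45]
   → C = (2, -2)

C = (2, -2)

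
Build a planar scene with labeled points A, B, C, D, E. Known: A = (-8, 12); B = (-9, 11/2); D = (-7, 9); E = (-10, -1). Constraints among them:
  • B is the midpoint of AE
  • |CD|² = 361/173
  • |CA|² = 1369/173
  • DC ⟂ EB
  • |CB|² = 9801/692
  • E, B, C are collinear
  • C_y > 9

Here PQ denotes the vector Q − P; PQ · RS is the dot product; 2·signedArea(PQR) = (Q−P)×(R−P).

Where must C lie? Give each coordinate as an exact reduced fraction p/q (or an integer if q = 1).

C = (-1458/173, 1595/173)

1. C_x = -1458/173  [E, B, C are collinear ∩ DC ⟂ EB]
2. C_y = 1595/173  [E, B, C are collinear ∩ DC ⟂ EB]
   → C = (-1458/173, 1595/173)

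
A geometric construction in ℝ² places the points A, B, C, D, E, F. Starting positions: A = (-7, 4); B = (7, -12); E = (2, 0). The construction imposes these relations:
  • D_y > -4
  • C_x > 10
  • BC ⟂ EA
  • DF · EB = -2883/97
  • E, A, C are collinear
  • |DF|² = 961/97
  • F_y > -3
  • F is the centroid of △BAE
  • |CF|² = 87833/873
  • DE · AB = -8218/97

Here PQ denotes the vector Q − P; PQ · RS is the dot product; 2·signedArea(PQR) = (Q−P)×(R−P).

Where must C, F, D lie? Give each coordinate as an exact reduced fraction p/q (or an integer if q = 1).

1. C_x = 1031/97  [E, A, C are collinear ∩ BC ⟂ EA]
2. C_y = -372/97  [E, A, C are collinear ∩ BC ⟂ EA]
   → C = (1031/97, -372/97)
3. F_x = 2/3  [F is the centroid of △BAE]
4. F_y = -8/3  [F is the centroid of △BAE]
   → F = (2/3, -8/3)
5. D_x = 1031/291  [DF · EB = -2883/97 ∩ DE · AB = -8218/97]
6. D_y = -1148/291  [DF · EB = -2883/97 ∩ DE · AB = -8218/97]
   → D = (1031/291, -1148/291)

C = (1031/97, -372/97)
D = (1031/291, -1148/291)
F = (2/3, -8/3)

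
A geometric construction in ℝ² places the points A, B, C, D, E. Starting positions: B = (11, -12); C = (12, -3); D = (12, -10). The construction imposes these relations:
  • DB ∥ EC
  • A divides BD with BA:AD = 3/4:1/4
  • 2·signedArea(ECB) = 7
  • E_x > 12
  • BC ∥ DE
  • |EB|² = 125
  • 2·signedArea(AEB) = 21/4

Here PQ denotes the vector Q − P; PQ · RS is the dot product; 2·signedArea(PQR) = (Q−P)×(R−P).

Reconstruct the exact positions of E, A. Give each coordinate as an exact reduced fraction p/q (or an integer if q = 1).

A = (47/4, -21/2)
E = (13, -1)

1. E_x = 13  [DB ∥ EC ∩ BC ∥ DE]
2. E_y = -1  [DB ∥ EC ∩ BC ∥ DE]
   → E = (13, -1)
3. A_x = 47/4  [A divides BD with BA:AD = 3/4:1/4]
4. A_y = -21/2  [A divides BD with BA:AD = 3/4:1/4]
   → A = (47/4, -21/2)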